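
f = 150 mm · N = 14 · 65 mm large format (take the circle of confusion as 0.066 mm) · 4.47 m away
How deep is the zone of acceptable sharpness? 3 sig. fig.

1.64 m

Hyperfocal distance H = f²/(N·c) + f = 150²/(14 × 0.066) + 150 = 22500/0.924 + 150 ≈ 24500.6 mm ≈ 24.50 m.
Near limit Dn = s·(H − f)/(H + s − 2f) = 4470 × (24500.6 − 150) / (24500.6 + 4470 − 2 × 150) = 4470 × 24350.6 / 28670.6 ≈ 3796.5 mm.
Far limit Df = s·(H − f)/(H − s) = 4470 × (24500.6 − 150) / (24500.6 − 4470) = 4470 × 24350.6 / 20030.6 ≈ 5434.0 mm.
Depth of field = Df − Dn = 5434.0 − 3796.5 ≈ 1637.5 mm ≈ 1.64 m.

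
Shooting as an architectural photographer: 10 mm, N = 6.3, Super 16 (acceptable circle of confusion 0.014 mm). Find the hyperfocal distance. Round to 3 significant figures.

1.14 m

Hyperfocal distance H = f²/(N·c) + f = 10²/(6.3 × 0.014) + 10 = 100/0.0882 + 10 ≈ 1143.8 mm ≈ 1.14 m.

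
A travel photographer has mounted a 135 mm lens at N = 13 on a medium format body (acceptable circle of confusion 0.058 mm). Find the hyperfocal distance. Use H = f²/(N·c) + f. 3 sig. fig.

24.3 m

Hyperfocal distance H = f²/(N·c) + f = 135²/(13 × 0.058) + 135 = 18225/0.754 + 135 ≈ 24306.1 mm ≈ 24.3 m.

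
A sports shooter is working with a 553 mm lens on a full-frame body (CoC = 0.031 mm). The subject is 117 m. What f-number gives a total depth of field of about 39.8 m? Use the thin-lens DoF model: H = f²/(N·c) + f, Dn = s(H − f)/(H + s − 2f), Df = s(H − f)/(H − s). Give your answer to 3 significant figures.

Write h = H − f = f²/(N·c). The thin-lens limits are Dn = s·h/(h + (s−f)) and Df = s·h/(h − (s−f)), so DoF = Df − Dn = 2·s·(s−f)·h / (h² − (s−f)²).
That is a quadratic in h: DoF·h² − 2·s·(s−f)·h − DoF·(s−f)² = 0 ⇒ h = (s−f)·(s + √(s² + DoF²)) / DoF = 116447 × (117000 + √(117000² + 39800²)) / 39800 = 116447 × (117000 + 123584) / 39800 ≈ 703902 mm.
Then N = f²/(c·h) = 553² / (0.031 × 703902) = 305809 / 21821 ≈ 14.

f/14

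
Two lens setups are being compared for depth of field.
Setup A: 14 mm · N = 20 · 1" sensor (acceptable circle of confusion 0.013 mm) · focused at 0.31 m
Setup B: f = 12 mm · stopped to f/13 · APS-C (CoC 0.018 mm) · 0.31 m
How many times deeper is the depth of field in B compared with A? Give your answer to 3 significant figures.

Setup A: H = 14²/(20×0.013) + 14 ≈ 767.8 mm; DoF = Df − Dn = 510.42 − 222.60 ≈ 287.82 mm.
Setup B: H = 12²/(13×0.018) + 12 ≈ 627.4 mm; DoF = Df − Dn = 601.07 − 208.86 ≈ 392.21 mm.
Ratio = 392.21 / 287.82 ≈ 1.36.

1.36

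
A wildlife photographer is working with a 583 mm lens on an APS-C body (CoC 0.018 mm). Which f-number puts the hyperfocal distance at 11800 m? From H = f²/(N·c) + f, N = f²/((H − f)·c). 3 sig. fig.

Rearrange H = f²/(N·c) + f for N: N = f² / ((H − f)·c).
N = 583² / ((11800000 − 583) × 0.018) = 339889 / 212390 ≈ 1.60.

f/1.60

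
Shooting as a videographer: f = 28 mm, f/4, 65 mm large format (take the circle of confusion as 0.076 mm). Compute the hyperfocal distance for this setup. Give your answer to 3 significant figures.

2.61 m

Hyperfocal distance H = f²/(N·c) + f = 28²/(4 × 0.076) + 28 = 784/0.304 + 28 ≈ 2606.9 mm ≈ 2.61 m.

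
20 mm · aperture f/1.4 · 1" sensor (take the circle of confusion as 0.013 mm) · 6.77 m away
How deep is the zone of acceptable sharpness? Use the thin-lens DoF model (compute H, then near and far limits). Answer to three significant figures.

Hyperfocal distance H = f²/(N·c) + f = 20²/(1.4 × 0.013) + 20 = 400/0.0182 + 20 ≈ 21998.0 mm ≈ 22.00 m.
Near limit Dn = s·(H − f)/(H + s − 2f) = 6770 × (21998.0 − 20) / (21998.0 + 6770 − 2 × 20) = 6770 × 21978.0 / 28728.0 ≈ 5179.3 mm.
Far limit Df = s·(H − f)/(H − s) = 6770 × (21998.0 − 20) / (21998.0 − 6770) = 6770 × 21978.0 / 15228.0 ≈ 9770.9 mm.
Depth of field = Df − Dn = 9770.9 − 5179.3 ≈ 4591.6 mm ≈ 4.59 m.

4.59 m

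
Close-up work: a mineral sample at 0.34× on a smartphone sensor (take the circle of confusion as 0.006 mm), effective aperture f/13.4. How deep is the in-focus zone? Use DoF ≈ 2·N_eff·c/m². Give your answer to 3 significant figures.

At magnification m, DoF ≈ 2·N_eff·c/m² = 2 × 13.4 × 0.006 / 0.34² = 0.1608 / 0.1156 ≈ 1.39 mm.

1.39 mm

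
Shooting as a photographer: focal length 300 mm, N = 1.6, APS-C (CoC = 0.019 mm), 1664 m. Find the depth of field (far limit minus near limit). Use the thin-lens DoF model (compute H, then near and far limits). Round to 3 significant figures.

Hyperfocal distance H = f²/(N·c) + f = 300²/(1.6 × 0.019) + 300 = 90000/0.0304 + 300 ≈ 2960826.3 mm ≈ 2961 m.
Near limit Dn = s·(H − f)/(H + s − 2f) = 1664000 × (2960826.3 − 300) / (2960826.3 + 1664000 − 2 × 300) = 1664000 × 2960526.3 / 4624226.3 ≈ 1065328 mm.
Far limit Df = s·(H − f)/(H − s) = 1664000 × (2960826.3 − 300) / (2960826.3 − 1664000) = 1664000 × 2960526.3 / 1296826.3 ≈ 3798748 mm.
Depth of field = Df − Dn = 3798748 − 1065328 ≈ 2733420 mm ≈ 2730 m.

2730 m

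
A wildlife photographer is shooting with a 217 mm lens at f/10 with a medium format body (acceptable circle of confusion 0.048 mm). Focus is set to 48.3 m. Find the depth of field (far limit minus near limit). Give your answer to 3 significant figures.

62.3 m

Hyperfocal distance H = f²/(N·c) + f = 217²/(10 × 0.048) + 217 = 47089/0.48 + 217 ≈ 98319.1 mm ≈ 98.32 m.
Near limit Dn = s·(H − f)/(H + s − 2f) = 48300 × (98319.1 − 217) / (98319.1 + 48300 − 2 × 217) = 48300 × 98102.1 / 146185.1 ≈ 32413 mm.
Far limit Df = s·(H − f)/(H − s) = 48300 × (98319.1 − 217) / (98319.1 − 48300) = 48300 × 98102.1 / 50019.1 ≈ 94730 mm.
Depth of field = Df − Dn = 94730 − 32413 ≈ 62317 mm ≈ 62.3 m.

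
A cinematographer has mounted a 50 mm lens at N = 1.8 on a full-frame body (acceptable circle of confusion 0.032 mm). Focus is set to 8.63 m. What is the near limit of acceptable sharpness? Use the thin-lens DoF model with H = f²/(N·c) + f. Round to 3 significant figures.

7.21 m

Hyperfocal distance H = f²/(N·c) + f = 50²/(1.8 × 0.032) + 50 = 2500/0.0576 + 50 ≈ 43452.8 mm ≈ 43.45 m.
Near limit Dn = s·(H − f)/(H + s − 2f) = 8630 × (43452.8 − 50) / (43452.8 + 8630 − 2 × 50) = 8630 × 43402.8 / 51982.8 ≈ 7205.6 mm ≈ 7.21 m.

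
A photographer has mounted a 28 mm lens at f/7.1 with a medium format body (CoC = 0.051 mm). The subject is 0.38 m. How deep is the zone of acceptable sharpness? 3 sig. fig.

127 mm

Hyperfocal distance H = f²/(N·c) + f = 28²/(7.1 × 0.051) + 28 = 784/0.3621 + 28 ≈ 2193.1 mm ≈ 2.193 m.
Near limit Dn = s·(H − f)/(H + s − 2f) = 380 × (2193.1 − 28) / (2193.1 + 380 − 2 × 28) = 380 × 2165.1 / 2517.1 ≈ 326.86 mm.
Far limit Df = s·(H − f)/(H − s) = 380 × (2193.1 − 28) / (2193.1 − 380) = 380 × 2165.1 / 1813.1 ≈ 453.77 mm.
Depth of field = Df − Dn = 453.77 − 326.86 ≈ 126.91 mm.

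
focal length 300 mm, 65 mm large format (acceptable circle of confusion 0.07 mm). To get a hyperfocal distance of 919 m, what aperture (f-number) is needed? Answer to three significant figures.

f/1.40

Rearrange H = f²/(N·c) + f for N: N = f² / ((H − f)·c).
N = 300² / ((919000 − 300) × 0.07) = 90000 / 64309 ≈ 1.40.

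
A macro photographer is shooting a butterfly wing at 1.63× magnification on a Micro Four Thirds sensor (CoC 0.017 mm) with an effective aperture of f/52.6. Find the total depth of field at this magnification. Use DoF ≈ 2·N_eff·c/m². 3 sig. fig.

0.673 mm

At magnification m, DoF ≈ 2·N_eff·c/m² = 2 × 52.6 × 0.017 / 1.63² = 1.788 / 2.657 ≈ 0.673 mm.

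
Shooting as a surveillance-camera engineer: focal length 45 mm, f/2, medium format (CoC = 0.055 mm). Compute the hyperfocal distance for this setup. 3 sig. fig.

Hyperfocal distance H = f²/(N·c) + f = 45²/(2 × 0.055) + 45 = 2025/0.11 + 45 ≈ 18454.1 mm ≈ 18.5 m.

18.5 m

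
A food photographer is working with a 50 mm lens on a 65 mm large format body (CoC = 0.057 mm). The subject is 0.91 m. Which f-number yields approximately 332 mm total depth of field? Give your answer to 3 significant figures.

f/9.01

Write h = H − f = f²/(N·c). The thin-lens limits are Dn = s·h/(h + (s−f)) and Df = s·h/(h − (s−f)), so DoF = Df − Dn = 2·s·(s−f)·h / (h² − (s−f)²).
That is a quadratic in h: DoF·h² − 2·s·(s−f)·h − DoF·(s−f)² = 0 ⇒ h = (s−f)·(s + √(s² + DoF²)) / DoF = 860 × (910 + √(910² + 332²)) / 332 = 860 × (910 + 968.671) / 332 ≈ 4866.4 mm.
Then N = f²/(c·h) = 50² / (0.057 × 4866.4) = 2500 / 277.39 ≈ 9.01.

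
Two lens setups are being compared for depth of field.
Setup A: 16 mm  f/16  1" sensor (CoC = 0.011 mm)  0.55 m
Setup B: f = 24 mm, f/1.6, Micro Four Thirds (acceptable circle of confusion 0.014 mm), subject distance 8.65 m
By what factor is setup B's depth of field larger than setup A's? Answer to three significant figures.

Setup A: H = 16²/(16×0.011) + 16 ≈ 1470.5 mm; DoF = Df − Dn = 869.05 − 402.30 ≈ 466.75 mm.
Setup B: H = 24²/(1.6×0.014) + 24 ≈ 25738.3 mm; DoF = Df − Dn = 13016.4 − 6477.2 ≈ 6539.2 mm.
Ratio = 6539.2 / 466.75 ≈ 14.0.

14.0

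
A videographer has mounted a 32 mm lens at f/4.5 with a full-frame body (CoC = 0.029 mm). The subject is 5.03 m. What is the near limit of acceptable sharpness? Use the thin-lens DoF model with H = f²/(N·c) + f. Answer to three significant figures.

Hyperfocal distance H = f²/(N·c) + f = 32²/(4.5 × 0.029) + 32 = 1024/0.1305 + 32 ≈ 7878.7 mm ≈ 7.879 m.
Near limit Dn = s·(H − f)/(H + s − 2f) = 5030 × (7878.7 − 32) / (7878.7 + 5030 − 2 × 32) = 5030 × 7846.7 / 12844.7 ≈ 3072.8 mm ≈ 3.07 m.

3.07 m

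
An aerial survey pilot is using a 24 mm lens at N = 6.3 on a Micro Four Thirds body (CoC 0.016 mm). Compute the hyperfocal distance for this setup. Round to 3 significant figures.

5.74 m

Hyperfocal distance H = f²/(N·c) + f = 24²/(6.3 × 0.016) + 24 = 576/0.1008 + 24 ≈ 5738.3 mm ≈ 5.74 m.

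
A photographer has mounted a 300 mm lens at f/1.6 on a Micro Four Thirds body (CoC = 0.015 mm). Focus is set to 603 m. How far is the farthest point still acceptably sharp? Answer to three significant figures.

718 m

Hyperfocal distance H = f²/(N·c) + f = 300²/(1.6 × 0.015) + 300 = 90000/0.024 + 300 ≈ 3750300.0 mm ≈ 3750 m.
Far limit Df = s·(H − f)/(H − s) = 603000 × (3750300.0 − 300) / (3750300.0 − 603000) = 603000 × 3750000.0 / 3147300.0 ≈ 718473 mm ≈ 718 m.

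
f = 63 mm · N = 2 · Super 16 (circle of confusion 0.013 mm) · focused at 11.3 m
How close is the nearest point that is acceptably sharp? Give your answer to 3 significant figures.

Hyperfocal distance H = f²/(N·c) + f = 63²/(2 × 0.013) + 63 = 3969/0.026 + 63 ≈ 152716.8 mm ≈ 152.7 m.
Near limit Dn = s·(H − f)/(H + s − 2f) = 11300 × (152716.8 − 63) / (152716.8 + 11300 − 2 × 63) = 11300 × 152653.8 / 163890.8 ≈ 10525 mm ≈ 10.5 m.

10.5 m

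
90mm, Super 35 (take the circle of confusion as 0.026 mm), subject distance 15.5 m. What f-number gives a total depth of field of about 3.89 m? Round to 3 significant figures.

f/2.50

Write h = H − f = f²/(N·c). The thin-lens limits are Dn = s·h/(h + (s−f)) and Df = s·h/(h − (s−f)), so DoF = Df − Dn = 2·s·(s−f)·h / (h² − (s−f)²).
That is a quadratic in h: DoF·h² − 2·s·(s−f)·h − DoF·(s−f)² = 0 ⇒ h = (s−f)·(s + √(s² + DoF²)) / DoF = 15410 × (15500 + √(15500² + 3890²)) / 3890 = 15410 × (15500 + 15980.7) / 3890 ≈ 124709 mm.
Then N = f²/(c·h) = 90² / (0.026 × 124709) = 8100 / 3242.4 ≈ 2.50.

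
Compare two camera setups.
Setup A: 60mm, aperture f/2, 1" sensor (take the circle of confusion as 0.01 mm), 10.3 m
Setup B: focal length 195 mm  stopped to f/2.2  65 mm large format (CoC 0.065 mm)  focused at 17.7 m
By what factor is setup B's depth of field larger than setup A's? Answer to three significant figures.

Setup A: H = 60²/(2×0.01) + 60 ≈ 180060.0 mm; DoF = Df − Dn = 10921.3 − 9745.6 ≈ 1175.7 mm.
Setup B: H = 195²/(2.2×0.065) + 195 ≈ 266104.1 mm; DoF = Df − Dn = 18947.3 − 16606.8 ≈ 2340.5 mm.
Ratio = 2340.5 / 1175.7 ≈ 1.99.

1.99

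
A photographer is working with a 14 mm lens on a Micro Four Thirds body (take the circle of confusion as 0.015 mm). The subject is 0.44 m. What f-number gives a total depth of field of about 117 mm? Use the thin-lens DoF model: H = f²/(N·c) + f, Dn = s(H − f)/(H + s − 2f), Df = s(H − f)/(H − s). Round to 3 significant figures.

Write h = H − f = f²/(N·c). The thin-lens limits are Dn = s·h/(h + (s−f)) and Df = s·h/(h − (s−f)), so DoF = Df − Dn = 2·s·(s−f)·h / (h² − (s−f)²).
That is a quadratic in h: DoF·h² − 2·s·(s−f)·h − DoF·(s−f)² = 0 ⇒ h = (s−f)·(s + √(s² + DoF²)) / DoF = 426 × (440 + √(440² + 117²)) / 117 = 426 × (440 + 455.290) / 117 ≈ 3259.8 mm.
Then N = f²/(c·h) = 14² / (0.015 × 3259.8) = 196 / 48.897 ≈ 4.01.

f/4.01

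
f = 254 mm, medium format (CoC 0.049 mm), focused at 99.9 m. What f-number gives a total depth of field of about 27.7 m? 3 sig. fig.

Write h = H − f = f²/(N·c). The thin-lens limits are Dn = s·h/(h + (s−f)) and Df = s·h/(h − (s−f)), so DoF = Df − Dn = 2·s·(s−f)·h / (h² − (s−f)²).
That is a quadratic in h: DoF·h² − 2·s·(s−f)·h − DoF·(s−f)² = 0 ⇒ h = (s−f)·(s + √(s² + DoF²)) / DoF = 99646 × (99900 + √(99900² + 27700²)) / 27700 = 99646 × (99900 + 103669) / 27700 ≈ 732305 mm.
Then N = f²/(c·h) = 254² / (0.049 × 732305) = 64516 / 35883 ≈ 1.80.

f/1.80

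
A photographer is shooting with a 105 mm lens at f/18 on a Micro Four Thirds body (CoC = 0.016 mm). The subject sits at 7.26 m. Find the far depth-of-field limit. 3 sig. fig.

Hyperfocal distance H = f²/(N·c) + f = 105²/(18 × 0.016) + 105 = 11025/0.288 + 105 ≈ 38386.2 mm ≈ 38.39 m.
Far limit Df = s·(H − f)/(H − s) = 7260 × (38386.2 − 105) / (38386.2 − 7260) = 7260 × 38281.2 / 31126.2 ≈ 8928.9 mm ≈ 8.93 m.

8.93 m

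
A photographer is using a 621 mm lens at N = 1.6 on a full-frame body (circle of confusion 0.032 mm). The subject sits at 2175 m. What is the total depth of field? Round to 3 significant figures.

Hyperfocal distance H = f²/(N·c) + f = 621²/(1.6 × 0.032) + 621 = 385641/0.0512 + 621 ≈ 7532671.8 mm ≈ 7533 m.
Near limit Dn = s·(H − f)/(H + s − 2f) = 2175000 × (7532671.8 − 621) / (7532671.8 + 2175000 − 2 × 621) = 2175000 × 7532050.8 / 9706429.8 ≈ 1687769 mm.
Far limit Df = s·(H − f)/(H − s) = 2175000 × (7532671.8 − 621) / (7532671.8 − 2175000) = 2175000 × 7532050.8 / 5357671.8 ≈ 3057711 mm.
Depth of field = Df − Dn = 3057711 − 1687769 ≈ 1369942 mm ≈ 1370 m.

1370 m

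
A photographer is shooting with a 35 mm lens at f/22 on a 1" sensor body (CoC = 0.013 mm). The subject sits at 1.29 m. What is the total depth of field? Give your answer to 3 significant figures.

Hyperfocal distance H = f²/(N·c) + f = 35²/(22 × 0.013) + 35 = 1225/0.286 + 35 ≈ 4318.2 mm ≈ 4.318 m.
Near limit Dn = s·(H − f)/(H + s − 2f) = 1290 × (4318.2 − 35) / (4318.2 + 1290 − 2 × 35) = 1290 × 4283.2 / 5538.2 ≈ 997.68 mm.
Far limit Df = s·(H − f)/(H − s) = 1290 × (4318.2 − 35) / (4318.2 − 1290) = 1290 × 4283.2 / 3028.2 ≈ 1824.62 mm.
Depth of field = Df − Dn = 1824.62 − 997.68 ≈ 826.94 mm ≈ 0.827 m.

0.827 m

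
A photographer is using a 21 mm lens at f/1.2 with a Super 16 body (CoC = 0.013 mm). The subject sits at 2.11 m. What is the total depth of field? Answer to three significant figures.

Hyperfocal distance H = f²/(N·c) + f = 21²/(1.2 × 0.013) + 21 = 441/0.0156 + 21 ≈ 28290.2 mm ≈ 28.29 m.
Near limit Dn = s·(H − f)/(H + s − 2f) = 2110 × (28290.2 − 21) / (28290.2 + 2110 − 2 × 21) = 2110 × 28269.2 / 30358.2 ≈ 1964.81 mm.
Far limit Df = s·(H − f)/(H − s) = 2110 × (28290.2 − 21) / (28290.2 − 2110) = 2110 × 28269.2 / 26180.2 ≈ 2278.36 mm.
Depth of field = Df − Dn = 2278.36 − 1964.81 ≈ 313.55 mm.

314 mm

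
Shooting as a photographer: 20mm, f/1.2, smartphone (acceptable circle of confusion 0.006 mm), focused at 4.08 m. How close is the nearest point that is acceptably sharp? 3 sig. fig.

3.80 m

Hyperfocal distance H = f²/(N·c) + f = 20²/(1.2 × 0.006) + 20 = 400/0.0072 + 20 ≈ 55575.6 mm ≈ 55.58 m.
Near limit Dn = s·(H − f)/(H + s − 2f) = 4080 × (55575.6 − 20) / (55575.6 + 4080 − 2 × 20) = 4080 × 55555.6 / 59615.6 ≈ 3802.1 mm ≈ 3.80 m.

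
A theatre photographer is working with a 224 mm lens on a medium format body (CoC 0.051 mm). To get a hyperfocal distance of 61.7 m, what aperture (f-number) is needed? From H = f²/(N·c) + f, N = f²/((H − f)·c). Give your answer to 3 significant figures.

Rearrange H = f²/(N·c) + f for N: N = f² / ((H − f)·c).
N = 224² / ((61700 − 224) × 0.051) = 50176 / 3135 ≈ 16.

f/16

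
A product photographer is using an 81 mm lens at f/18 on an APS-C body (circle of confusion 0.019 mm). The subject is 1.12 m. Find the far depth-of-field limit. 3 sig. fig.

Hyperfocal distance H = f²/(N·c) + f = 81²/(18 × 0.019) + 81 = 6561/0.342 + 81 ≈ 19265.2 mm ≈ 19.27 m.
Far limit Df = s·(H − f)/(H − s) = 1120 × (19265.2 − 81) / (19265.2 − 1120) = 1120 × 19184.2 / 18145.2 ≈ 1184.1 mm ≈ 1.18 m.

1.18 m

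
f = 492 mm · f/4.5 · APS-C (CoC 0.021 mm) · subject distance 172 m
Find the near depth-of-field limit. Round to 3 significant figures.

161 m

Hyperfocal distance H = f²/(N·c) + f = 492²/(4.5 × 0.021) + 492 = 242064/0.0945 + 492 ≈ 2562015.8 mm ≈ 2562 m.
Near limit Dn = s·(H − f)/(H + s − 2f) = 172000 × (2562015.8 − 492) / (2562015.8 + 172000 − 2 × 492) = 172000 × 2561523.8 / 2733031.8 ≈ 161206 mm ≈ 161 m.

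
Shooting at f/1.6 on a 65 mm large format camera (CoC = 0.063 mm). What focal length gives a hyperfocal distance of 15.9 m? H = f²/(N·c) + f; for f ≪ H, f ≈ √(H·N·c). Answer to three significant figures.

From H = f²/(N·c) + f, with f ≪ H: f ≈ √(H·N·c) = √(15900 × 1.6 × 0.063) = √1602.7 ≈ 40.03 mm.
The +f correction barely moves this — solving exactly, f² + N·c·f − N·c·H = 0 ⇒ f = (−N·c + √((N·c)² + 4·N·c·H))/2 = (−0.1008 + √6410.9)/2 ≈ 39.984 mm, so f ≈ 40.0 mm.

40.0 mm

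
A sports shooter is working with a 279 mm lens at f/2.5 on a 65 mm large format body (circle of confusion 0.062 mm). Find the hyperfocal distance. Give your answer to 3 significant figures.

502 m

Hyperfocal distance H = f²/(N·c) + f = 279²/(2.5 × 0.062) + 279 = 77841/0.155 + 279 ≈ 502479.0 mm ≈ 502 m.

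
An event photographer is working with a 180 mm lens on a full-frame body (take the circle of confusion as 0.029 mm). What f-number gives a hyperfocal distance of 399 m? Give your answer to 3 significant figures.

f/2.80

Rearrange H = f²/(N·c) + f for N: N = f² / ((H − f)·c).
N = 180² / ((399000 − 180) × 0.029) = 32400 / 11566 ≈ 2.80.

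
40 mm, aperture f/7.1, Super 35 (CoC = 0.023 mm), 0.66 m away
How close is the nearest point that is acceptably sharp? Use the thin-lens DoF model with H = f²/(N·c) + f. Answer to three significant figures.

Hyperfocal distance H = f²/(N·c) + f = 40²/(7.1 × 0.023) + 40 = 1600/0.1633 + 40 ≈ 9837.9 mm ≈ 9.838 m.
Near limit Dn = s·(H − f)/(H + s − 2f) = 660 × (9837.9 − 40) / (9837.9 + 660 − 2 × 40) = 660 × 9797.9 / 10417.9 ≈ 620.72 mm ≈ 0.621 m.

0.621 m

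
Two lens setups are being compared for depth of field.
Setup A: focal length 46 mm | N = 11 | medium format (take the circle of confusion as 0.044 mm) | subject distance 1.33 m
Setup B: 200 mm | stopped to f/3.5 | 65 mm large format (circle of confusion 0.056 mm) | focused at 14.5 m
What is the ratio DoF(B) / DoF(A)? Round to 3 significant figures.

2.39

Setup A: H = 46²/(11×0.044) + 46 ≈ 4417.9 mm; DoF = Df − Dn = 1883.04 − 1028.06 ≈ 854.98 mm.
Setup B: H = 200²/(3.5×0.056) + 200 ≈ 204281.6 mm; DoF = Df − Dn = 15592.6 − 13550.5 ≈ 2042.1 mm.
Ratio = 2042.1 / 854.98 ≈ 2.39.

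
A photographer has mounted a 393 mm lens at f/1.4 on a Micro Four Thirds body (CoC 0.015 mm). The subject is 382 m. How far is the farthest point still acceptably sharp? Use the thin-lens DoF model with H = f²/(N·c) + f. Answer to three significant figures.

Hyperfocal distance H = f²/(N·c) + f = 393²/(1.4 × 0.015) + 393 = 154449/0.021 + 393 ≈ 7355107.3 mm ≈ 7355 m.
Far limit Df = s·(H − f)/(H − s) = 382000 × (7355107.3 − 393) / (7355107.3 − 382000) = 382000 × 7354714.3 / 6973107.3 ≈ 402905 mm ≈ 403 m.

403 m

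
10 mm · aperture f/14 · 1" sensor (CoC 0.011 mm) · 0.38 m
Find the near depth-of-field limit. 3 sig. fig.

242 mm

Hyperfocal distance H = f²/(N·c) + f = 10²/(14 × 0.011) + 10 = 100/0.154 + 10 ≈ 659.4 mm ≈ 0.659 m.
Near limit Dn = s·(H − f)/(H + s − 2f) = 380 × (659.4 − 10) / (659.4 + 380 − 2 × 10) = 380 × 649.4 / 1019.4 ≈ 242.07 mm.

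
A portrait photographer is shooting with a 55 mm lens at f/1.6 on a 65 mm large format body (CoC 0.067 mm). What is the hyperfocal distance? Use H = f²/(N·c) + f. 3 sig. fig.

Hyperfocal distance H = f²/(N·c) + f = 55²/(1.6 × 0.067) + 55 = 3025/0.1072 + 55 ≈ 28273.3 mm ≈ 28.3 m.

28.3 m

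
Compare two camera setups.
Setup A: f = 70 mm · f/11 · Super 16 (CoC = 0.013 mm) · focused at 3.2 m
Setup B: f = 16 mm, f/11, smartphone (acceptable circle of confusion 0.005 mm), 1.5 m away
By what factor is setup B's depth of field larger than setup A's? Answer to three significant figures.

1.81

Setup A: H = 70²/(11×0.013) + 70 ≈ 34335.7 mm; DoF = Df − Dn = 3521.69 − 2932.16 ≈ 589.53 mm.
Setup B: H = 16²/(11×0.005) + 16 ≈ 4670.5 mm; DoF = Df − Dn = 2202.1 − 1137.4 ≈ 1064.7 mm.
Ratio = 1064.7 / 589.53 ≈ 1.81.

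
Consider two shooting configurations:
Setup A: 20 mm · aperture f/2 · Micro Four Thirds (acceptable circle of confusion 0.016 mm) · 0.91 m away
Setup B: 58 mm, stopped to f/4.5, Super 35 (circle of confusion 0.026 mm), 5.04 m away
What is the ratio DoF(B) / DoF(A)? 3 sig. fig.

13.8

Setup A: H = 20²/(2×0.016) + 20 ≈ 12520.0 mm; DoF = Df − Dn = 979.76 − 849.51 ≈ 130.25 mm.
Setup B: H = 58²/(4.5×0.026) + 58 ≈ 28810.1 mm; DoF = Df − Dn = 6096.3 − 4295.7 ≈ 1800.6 mm.
Ratio = 1800.6 / 130.25 ≈ 13.8.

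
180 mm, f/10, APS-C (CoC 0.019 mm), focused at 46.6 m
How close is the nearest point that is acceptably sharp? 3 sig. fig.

36.6 m

Hyperfocal distance H = f²/(N·c) + f = 180²/(10 × 0.019) + 180 = 32400/0.19 + 180 ≈ 170706.3 mm ≈ 170.7 m.
Near limit Dn = s·(H − f)/(H + s − 2f) = 46600 × (170706.3 − 180) / (170706.3 + 46600 − 2 × 180) = 46600 × 170526.3 / 216946.3 ≈ 36629 mm ≈ 36.6 m.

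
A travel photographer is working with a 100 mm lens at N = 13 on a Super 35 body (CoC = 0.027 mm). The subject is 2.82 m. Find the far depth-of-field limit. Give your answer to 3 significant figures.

Hyperfocal distance H = f²/(N·c) + f = 100²/(13 × 0.027) + 100 = 10000/0.351 + 100 ≈ 28590.0 mm ≈ 28.59 m.
Far limit Df = s·(H − f)/(H − s) = 2820 × (28590.0 − 100) / (28590.0 − 2820) = 2820 × 28490.0 / 25770.0 ≈ 3117.6 mm ≈ 3.12 m.

3.12 m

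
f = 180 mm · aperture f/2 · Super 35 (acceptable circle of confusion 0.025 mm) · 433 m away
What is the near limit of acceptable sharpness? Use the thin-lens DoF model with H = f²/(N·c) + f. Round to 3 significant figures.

260 m

Hyperfocal distance H = f²/(N·c) + f = 180²/(2 × 0.025) + 180 = 32400/0.05 + 180 ≈ 648180.0 mm ≈ 648.2 m.
Near limit Dn = s·(H − f)/(H + s − 2f) = 433000 × (648180.0 − 180) / (648180.0 + 433000 − 2 × 180) = 433000 × 648000.0 / 1080820.0 ≈ 259603 mm ≈ 260 m.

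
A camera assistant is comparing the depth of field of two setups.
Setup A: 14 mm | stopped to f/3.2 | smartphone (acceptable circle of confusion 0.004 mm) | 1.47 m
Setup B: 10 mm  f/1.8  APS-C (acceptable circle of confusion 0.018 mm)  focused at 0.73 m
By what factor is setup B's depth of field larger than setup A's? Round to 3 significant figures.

1.28

Setup A: H = 14²/(3.2×0.004) + 14 ≈ 15326.5 mm; DoF = Df − Dn = 1624.46 − 1342.36 ≈ 282.10 mm.
Setup B: H = 10²/(1.8×0.018) + 10 ≈ 3096.4 mm; DoF = Df − Dn = 952.11 − 591.92 ≈ 360.19 mm.
Ratio = 360.19 / 282.10 ≈ 1.28.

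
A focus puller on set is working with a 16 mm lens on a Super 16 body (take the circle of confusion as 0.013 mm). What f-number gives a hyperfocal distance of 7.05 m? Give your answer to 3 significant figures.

f/2.80

Rearrange H = f²/(N·c) + f for N: N = f² / ((H − f)·c).
N = 16² / ((7050 − 16) × 0.013) = 256 / 91.44 ≈ 2.80.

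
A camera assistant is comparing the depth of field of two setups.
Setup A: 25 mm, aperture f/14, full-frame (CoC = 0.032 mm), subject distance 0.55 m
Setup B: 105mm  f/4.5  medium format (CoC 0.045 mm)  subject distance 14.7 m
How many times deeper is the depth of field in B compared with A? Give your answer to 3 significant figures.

Setup A: H = 25²/(14×0.032) + 25 ≈ 1420.1 mm; DoF = Df − Dn = 881.86 − 399.62 ≈ 482.24 mm.
Setup B: H = 105²/(4.5×0.045) + 105 ≈ 54549.4 mm; DoF = Df − Dn = 20083.9 − 11592.4 ≈ 8491.5 mm.
Ratio = 8491.5 / 482.24 ≈ 17.6.

17.6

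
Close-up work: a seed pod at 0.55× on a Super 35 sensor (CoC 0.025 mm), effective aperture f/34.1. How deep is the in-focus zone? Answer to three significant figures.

5.64 mm

At magnification m, DoF ≈ 2·N_eff·c/m² = 2 × 34.1 × 0.025 / 0.55² = 1.705 / 0.3025 ≈ 5.64 mm.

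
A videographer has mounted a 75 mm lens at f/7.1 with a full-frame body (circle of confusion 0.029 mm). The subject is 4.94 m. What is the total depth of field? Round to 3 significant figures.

1.82 m

Hyperfocal distance H = f²/(N·c) + f = 75²/(7.1 × 0.029) + 75 = 5625/0.2059 + 75 ≈ 27394.1 mm ≈ 27.39 m.
Near limit Dn = s·(H − f)/(H + s − 2f) = 4940 × (27394.1 − 75) / (27394.1 + 4940 − 2 × 75) = 4940 × 27319.1 / 32184.1 ≈ 4193.3 mm.
Far limit Df = s·(H − f)/(H − s) = 4940 × (27394.1 − 75) / (27394.1 − 4940) = 4940 × 27319.1 / 22454.1 ≈ 6010.3 mm.
Depth of field = Df − Dn = 6010.3 − 4193.3 ≈ 1817.0 mm ≈ 1.82 m.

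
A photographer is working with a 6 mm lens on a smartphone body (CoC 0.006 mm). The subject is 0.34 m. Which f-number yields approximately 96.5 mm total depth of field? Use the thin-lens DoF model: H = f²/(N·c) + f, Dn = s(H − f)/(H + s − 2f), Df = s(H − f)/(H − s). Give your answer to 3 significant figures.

f/2.50

Write h = H − f = f²/(N·c). The thin-lens limits are Dn = s·h/(h + (s−f)) and Df = s·h/(h − (s−f)), so DoF = Df − Dn = 2·s·(s−f)·h / (h² − (s−f)²).
That is a quadratic in h: DoF·h² − 2·s·(s−f)·h − DoF·(s−f)² = 0 ⇒ h = (s−f)·(s + √(s² + DoF²)) / DoF = 334 × (340 + √(340² + 96.5²)) / 96.5 = 334 × (340 + 353.429) / 96.5 ≈ 2400.1 mm.
Then N = f²/(c·h) = 6² / (0.006 × 2400.1) = 36 / 14.400 ≈ 2.50.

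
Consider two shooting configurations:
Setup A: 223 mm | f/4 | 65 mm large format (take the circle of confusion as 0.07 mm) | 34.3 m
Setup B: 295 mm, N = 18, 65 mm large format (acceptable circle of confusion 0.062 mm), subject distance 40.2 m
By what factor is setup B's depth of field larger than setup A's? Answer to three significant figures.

Setup A: H = 223²/(4×0.07) + 223 ≈ 177826.6 mm; DoF = Df − Dn = 42444 − 28778 ≈ 13666 mm.
Setup B: H = 295²/(18×0.062) + 295 ≈ 78274.4 mm; DoF = Df − Dn = 82333 − 26592 ≈ 55741 mm.
Ratio = 55741 / 13666 ≈ 4.08.

4.08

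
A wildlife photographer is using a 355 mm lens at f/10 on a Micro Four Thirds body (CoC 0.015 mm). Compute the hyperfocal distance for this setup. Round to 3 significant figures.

Hyperfocal distance H = f²/(N·c) + f = 355²/(10 × 0.015) + 355 = 126025/0.15 + 355 ≈ 840521.7 mm ≈ 841 m.

841 m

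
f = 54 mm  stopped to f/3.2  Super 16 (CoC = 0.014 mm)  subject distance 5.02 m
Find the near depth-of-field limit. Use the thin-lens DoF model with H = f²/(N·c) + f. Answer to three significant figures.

4.66 m

Hyperfocal distance H = f²/(N·c) + f = 54²/(3.2 × 0.014) + 54 = 2916/0.0448 + 54 ≈ 65143.3 mm ≈ 65.14 m.
Near limit Dn = s·(H − f)/(H + s − 2f) = 5020 × (65143.3 − 54) / (65143.3 + 5020 − 2 × 54) = 5020 × 65089.3 / 70055.3 ≈ 4664.1 mm ≈ 4.66 m.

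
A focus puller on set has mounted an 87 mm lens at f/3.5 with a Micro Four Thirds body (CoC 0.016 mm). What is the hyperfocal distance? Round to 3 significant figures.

Hyperfocal distance H = f²/(N·c) + f = 87²/(3.5 × 0.016) + 87 = 7569/0.056 + 87 ≈ 135247.7 mm ≈ 135 m.

135 m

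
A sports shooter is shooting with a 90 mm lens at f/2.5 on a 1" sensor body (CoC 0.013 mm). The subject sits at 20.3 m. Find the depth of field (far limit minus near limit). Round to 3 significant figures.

3.31 m

Hyperfocal distance H = f²/(N·c) + f = 90²/(2.5 × 0.013) + 90 = 8100/0.0325 + 90 ≈ 249320.8 mm ≈ 249.3 m.
Near limit Dn = s·(H − f)/(H + s − 2f) = 20300 × (249320.8 − 90) / (249320.8 + 20300 − 2 × 90) = 20300 × 249230.8 / 269440.8 ≈ 18777.4 mm.
Far limit Df = s·(H − f)/(H − s) = 20300 × (249320.8 − 90) / (249320.8 − 20300) = 20300 × 249230.8 / 229020.8 ≈ 22091.4 mm.
Depth of field = Df − Dn = 22091.4 − 18777.4 ≈ 3314.0 mm ≈ 3.31 m.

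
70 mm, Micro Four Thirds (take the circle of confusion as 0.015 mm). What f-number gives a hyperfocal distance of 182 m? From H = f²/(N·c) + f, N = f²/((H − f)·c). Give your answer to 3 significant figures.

f/1.80

Rearrange H = f²/(N·c) + f for N: N = f² / ((H − f)·c).
N = 70² / ((182000 − 70) × 0.015) = 4900 / 2729 ≈ 1.80.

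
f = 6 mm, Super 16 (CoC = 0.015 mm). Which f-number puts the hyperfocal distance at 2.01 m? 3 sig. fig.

f/1.20

Rearrange H = f²/(N·c) + f for N: N = f² / ((H − f)·c).
N = 6² / ((2010 − 6) × 0.015) = 36 / 30.06 ≈ 1.20.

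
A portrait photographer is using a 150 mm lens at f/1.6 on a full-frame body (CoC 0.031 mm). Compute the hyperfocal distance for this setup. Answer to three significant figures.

Hyperfocal distance H = f²/(N·c) + f = 150²/(1.6 × 0.031) + 150 = 22500/0.0496 + 150 ≈ 453779.0 mm ≈ 454 m.

454 m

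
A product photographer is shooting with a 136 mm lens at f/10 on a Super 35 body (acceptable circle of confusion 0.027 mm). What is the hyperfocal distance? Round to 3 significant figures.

68.6 m

Hyperfocal distance H = f²/(N·c) + f = 136²/(10 × 0.027) + 136 = 18496/0.27 + 136 ≈ 68639.7 mm ≈ 68.6 m.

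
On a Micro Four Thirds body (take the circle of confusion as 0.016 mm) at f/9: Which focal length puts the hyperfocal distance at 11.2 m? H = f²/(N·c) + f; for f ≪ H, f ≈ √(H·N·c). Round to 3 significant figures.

From H = f²/(N·c) + f, with f ≪ H: f ≈ √(H·N·c) = √(11200 × 9 × 0.016) = √1612.8 ≈ 40.16 mm.
Exact: f² + N·c·f − N·c·H = 0 ⇒ f = (−N·c + √((N·c)² + 4·N·c·H))/2 = (−0.144 + √6451.2)/2 ≈ 40.088 mm ≈ 40.1 mm.

40.1 mm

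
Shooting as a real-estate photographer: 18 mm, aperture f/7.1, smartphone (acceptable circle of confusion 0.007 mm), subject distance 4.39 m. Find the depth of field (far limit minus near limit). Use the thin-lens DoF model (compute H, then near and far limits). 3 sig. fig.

Hyperfocal distance H = f²/(N·c) + f = 18²/(7.1 × 0.007) + 18 = 324/0.0497 + 18 ≈ 6537.1 mm ≈ 6.537 m.
Near limit Dn = s·(H − f)/(H + s − 2f) = 4390 × (6537.1 − 18) / (6537.1 + 4390 − 2 × 18) = 4390 × 6519.1 / 10891.1 ≈ 2628 mm.
Far limit Df = s·(H − f)/(H − s) = 4390 × (6537.1 − 18) / (6537.1 − 4390) = 4390 × 6519.1 / 2147.1 ≈ 13329 mm.
Depth of field = Df − Dn = 13329 − 2628 ≈ 10701 mm ≈ 10.7 m.

10.7 m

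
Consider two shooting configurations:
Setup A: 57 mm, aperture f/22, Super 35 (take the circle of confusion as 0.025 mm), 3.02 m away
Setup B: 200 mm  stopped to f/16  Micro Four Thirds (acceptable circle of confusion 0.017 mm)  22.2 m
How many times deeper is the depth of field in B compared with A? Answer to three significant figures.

1.68

Setup A: H = 57²/(22×0.025) + 57 ≈ 5964.3 mm; DoF = Df − Dn = 6059.2 − 2011.2 ≈ 4048.0 mm.
Setup B: H = 200²/(16×0.017) + 200 ≈ 147258.8 mm; DoF = Df − Dn = 26105.4 − 19311.1 ≈ 6794.3 mm.
Ratio = 6794.3 / 4048.0 ≈ 1.68.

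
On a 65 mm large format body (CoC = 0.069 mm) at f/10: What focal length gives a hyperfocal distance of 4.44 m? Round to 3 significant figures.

55.0 mm

From H = f²/(N·c) + f, with f ≪ H: f ≈ √(H·N·c) = √(4440 × 10 × 0.069) = √3063.6 ≈ 55.35 mm.
Exact: f² + N·c·f − N·c·H = 0 ⇒ f = (−N·c + √((N·c)² + 4·N·c·H))/2 = (−0.69 + √12255)/2 ≈ 55.006 mm ≈ 55.0 mm.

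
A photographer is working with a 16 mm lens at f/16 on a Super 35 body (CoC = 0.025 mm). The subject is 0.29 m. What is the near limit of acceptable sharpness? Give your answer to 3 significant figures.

203 mm

Hyperfocal distance H = f²/(N·c) + f = 16²/(16 × 0.025) + 16 = 256/0.4 + 16 ≈ 656.0 mm ≈ 0.656 m.
Near limit Dn = s·(H − f)/(H + s − 2f) = 290 × (656.0 − 16) / (656.0 + 290 − 2 × 16) = 290 × 640.0 / 914.0 ≈ 203.06 mm.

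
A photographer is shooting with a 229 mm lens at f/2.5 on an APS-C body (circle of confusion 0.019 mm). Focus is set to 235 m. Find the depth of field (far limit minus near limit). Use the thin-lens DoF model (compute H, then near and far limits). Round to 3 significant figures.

105 m

Hyperfocal distance H = f²/(N·c) + f = 229²/(2.5 × 0.019) + 229 = 52441/0.0475 + 229 ≈ 1104250.1 mm ≈ 1104 m.
Near limit Dn = s·(H − f)/(H + s − 2f) = 235000 × (1104250.1 − 229) / (1104250.1 + 235000 − 2 × 229) = 235000 × 1104021.1 / 1338792.1 ≈ 193790 mm.
Far limit Df = s·(H − f)/(H − s) = 235000 × (1104250.1 − 229) / (1104250.1 − 235000) = 235000 × 1104021.1 / 869250.1 ≈ 298470 mm.
Depth of field = Df − Dn = 298470 − 193790 ≈ 104680 mm ≈ 105 m.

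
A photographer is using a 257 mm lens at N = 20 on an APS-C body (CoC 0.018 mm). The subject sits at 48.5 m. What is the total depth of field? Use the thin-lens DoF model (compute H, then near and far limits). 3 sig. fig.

27.4 m

Hyperfocal distance H = f²/(N·c) + f = 257²/(20 × 0.018) + 257 = 66049/0.36 + 257 ≈ 183726.4 mm ≈ 183.7 m.
Near limit Dn = s·(H − f)/(H + s − 2f) = 48500 × (183726.4 − 257) / (183726.4 + 48500 − 2 × 257) = 48500 × 183469.4 / 231712.4 ≈ 38402 mm.
Far limit Df = s·(H − f)/(H − s) = 48500 × (183726.4 − 257) / (183726.4 − 48500) = 48500 × 183469.4 / 135226.4 ≈ 65803 mm.
Depth of field = Df − Dn = 65803 − 38402 ≈ 27401 mm ≈ 27.4 m.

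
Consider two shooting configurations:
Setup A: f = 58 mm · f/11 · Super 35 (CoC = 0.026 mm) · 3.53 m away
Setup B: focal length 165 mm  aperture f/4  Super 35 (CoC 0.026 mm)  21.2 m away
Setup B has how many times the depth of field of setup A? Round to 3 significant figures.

1.50

Setup A: H = 58²/(11×0.026) + 58 ≈ 11820.2 mm; DoF = Df − Dn = 5008.4 − 2725.5 ≈ 2282.9 mm.
Setup B: H = 165²/(4×0.026) + 165 ≈ 261943.8 mm; DoF = Df − Dn = 23052.4 − 19623.2 ≈ 3429.2 mm.
Ratio = 3429.2 / 2282.9 ≈ 1.50.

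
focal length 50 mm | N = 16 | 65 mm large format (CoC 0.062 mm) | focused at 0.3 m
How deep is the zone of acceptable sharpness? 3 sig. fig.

60.1 mm

Hyperfocal distance H = f²/(N·c) + f = 50²/(16 × 0.062) + 50 = 2500/0.992 + 50 ≈ 2570.2 mm ≈ 2.570 m.
Near limit Dn = s·(H − f)/(H + s − 2f) = 300 × (2570.2 − 50) / (2570.2 + 300 − 2 × 50) = 300 × 2520.2 / 2770.2 ≈ 272.926 mm.
Far limit Df = s·(H − f)/(H − s) = 300 × (2570.2 − 50) / (2570.2 − 300) = 300 × 2520.2 / 2270.2 ≈ 333.037 mm.
Depth of field = Df − Dn = 333.037 − 272.926 ≈ 60.111 mm.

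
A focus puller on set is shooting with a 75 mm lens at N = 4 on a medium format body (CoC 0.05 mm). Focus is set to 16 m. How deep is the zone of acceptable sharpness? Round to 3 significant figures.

26.7 m

Hyperfocal distance H = f²/(N·c) + f = 75²/(4 × 0.05) + 75 = 5625/0.2 + 75 ≈ 28200.0 mm ≈ 28.20 m.
Near limit Dn = s·(H − f)/(H + s − 2f) = 16000 × (28200.0 − 75) / (28200.0 + 16000 − 2 × 75) = 16000 × 28125.0 / 44050.0 ≈ 10216 mm.
Far limit Df = s·(H − f)/(H − s) = 16000 × (28200.0 − 75) / (28200.0 − 16000) = 16000 × 28125.0 / 12200.0 ≈ 36885 mm.
Depth of field = Df − Dn = 36885 − 10216 ≈ 26669 mm ≈ 26.7 m.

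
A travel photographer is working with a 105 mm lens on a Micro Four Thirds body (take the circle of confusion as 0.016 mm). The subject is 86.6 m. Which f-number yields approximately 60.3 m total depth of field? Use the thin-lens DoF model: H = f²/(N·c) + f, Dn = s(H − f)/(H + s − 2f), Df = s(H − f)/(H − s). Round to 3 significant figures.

f/2.50

Write h = H − f = f²/(N·c). The thin-lens limits are Dn = s·h/(h + (s−f)) and Df = s·h/(h − (s−f)), so DoF = Df − Dn = 2·s·(s−f)·h / (h² − (s−f)²).
That is a quadratic in h: DoF·h² − 2·s·(s−f)·h − DoF·(s−f)² = 0 ⇒ h = (s−f)·(s + √(s² + DoF²)) / DoF = 86495 × (86600 + √(86600² + 60300²)) / 60300 = 86495 × (86600 + 105526) / 60300 ≈ 275587 mm.
Then N = f²/(c·h) = 105² / (0.016 × 275587) = 11025 / 4409.4 ≈ 2.50.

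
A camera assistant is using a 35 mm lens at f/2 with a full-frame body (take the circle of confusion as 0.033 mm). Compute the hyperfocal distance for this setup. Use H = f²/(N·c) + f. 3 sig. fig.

18.6 m

Hyperfocal distance H = f²/(N·c) + f = 35²/(2 × 0.033) + 35 = 1225/0.066 + 35 ≈ 18595.6 mm ≈ 18.6 m.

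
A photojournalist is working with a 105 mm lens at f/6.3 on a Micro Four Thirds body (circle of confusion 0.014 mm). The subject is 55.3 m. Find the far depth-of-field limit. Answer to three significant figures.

99.0 m

Hyperfocal distance H = f²/(N·c) + f = 105²/(6.3 × 0.014) + 105 = 11025/0.0882 + 105 ≈ 125105.0 mm ≈ 125.1 m.
Far limit Df = s·(H − f)/(H − s) = 55300 × (125105.0 − 105) / (125105.0 − 55300) = 55300 × 125000.0 / 69805.0 ≈ 99026 mm ≈ 99.0 m.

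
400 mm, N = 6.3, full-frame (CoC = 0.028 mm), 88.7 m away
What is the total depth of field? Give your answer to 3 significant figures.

Hyperfocal distance H = f²/(N·c) + f = 400²/(6.3 × 0.028) + 400 = 160000/0.1764 + 400 ≈ 907429.5 mm ≈ 907.4 m.
Near limit Dn = s·(H − f)/(H + s − 2f) = 88700 × (907429.5 − 400) / (907429.5 + 88700 − 2 × 400) = 88700 × 907029.5 / 995329.5 ≈ 80831 mm.
Far limit Df = s·(H − f)/(H − s) = 88700 × (907429.5 − 400) / (907429.5 − 88700) = 88700 × 907029.5 / 818729.5 ≈ 98266 mm.
Depth of field = Df − Dn = 98266 − 80831 ≈ 17435 mm ≈ 17.4 m.

17.4 m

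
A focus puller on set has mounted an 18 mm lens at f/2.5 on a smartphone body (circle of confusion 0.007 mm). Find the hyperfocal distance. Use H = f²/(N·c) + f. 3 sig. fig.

18.5 m

Hyperfocal distance H = f²/(N·c) + f = 18²/(2.5 × 0.007) + 18 = 324/0.0175 + 18 ≈ 18532.3 mm ≈ 18.5 m.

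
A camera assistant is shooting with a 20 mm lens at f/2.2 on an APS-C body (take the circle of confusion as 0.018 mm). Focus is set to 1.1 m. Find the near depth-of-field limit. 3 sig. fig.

Hyperfocal distance H = f²/(N·c) + f = 20²/(2.2 × 0.018) + 20 = 400/0.0396 + 20 ≈ 10121.0 mm ≈ 10.12 m.
Near limit Dn = s·(H − f)/(H + s − 2f) = 1100 × (10121.0 − 20) / (10121.0 + 1100 − 2 × 20) = 1100 × 10101.0 / 11181.0 ≈ 993.75 mm ≈ 0.994 m.

0.994 m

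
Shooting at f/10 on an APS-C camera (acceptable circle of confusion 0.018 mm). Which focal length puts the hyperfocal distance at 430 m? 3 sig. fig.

278 mm

From H = f²/(N·c) + f, with f ≪ H: f ≈ √(H·N·c) = √(430000 × 10 × 0.018) = √77400 ≈ 278.2 mm.
The +f correction barely moves this — solving exactly, f² + N·c·f − N·c·H = 0 ⇒ f = (−N·c + √((N·c)² + 4·N·c·H))/2 = (−0.18 + √309600)/2 ≈ 278.12 mm, so f ≈ 278 mm.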